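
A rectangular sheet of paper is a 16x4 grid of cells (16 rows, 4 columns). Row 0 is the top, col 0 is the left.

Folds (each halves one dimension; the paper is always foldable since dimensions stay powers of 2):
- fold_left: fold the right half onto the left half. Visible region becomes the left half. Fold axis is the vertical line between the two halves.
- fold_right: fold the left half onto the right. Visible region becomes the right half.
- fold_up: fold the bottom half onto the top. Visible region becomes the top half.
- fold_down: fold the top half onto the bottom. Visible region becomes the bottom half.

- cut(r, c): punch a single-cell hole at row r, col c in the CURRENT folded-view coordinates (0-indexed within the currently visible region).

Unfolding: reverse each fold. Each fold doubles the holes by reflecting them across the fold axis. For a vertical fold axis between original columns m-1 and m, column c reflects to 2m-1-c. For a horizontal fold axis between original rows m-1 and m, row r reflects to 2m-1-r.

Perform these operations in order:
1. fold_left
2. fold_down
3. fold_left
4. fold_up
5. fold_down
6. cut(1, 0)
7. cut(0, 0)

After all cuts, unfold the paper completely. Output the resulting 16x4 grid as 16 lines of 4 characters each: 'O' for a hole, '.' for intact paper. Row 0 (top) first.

Answer: OOOO
OOOO
OOOO
OOOO
OOOO
OOOO
OOOO
OOOO
OOOO
OOOO
OOOO
OOOO
OOOO
OOOO
OOOO
OOOO

Derivation:
Op 1 fold_left: fold axis v@2; visible region now rows[0,16) x cols[0,2) = 16x2
Op 2 fold_down: fold axis h@8; visible region now rows[8,16) x cols[0,2) = 8x2
Op 3 fold_left: fold axis v@1; visible region now rows[8,16) x cols[0,1) = 8x1
Op 4 fold_up: fold axis h@12; visible region now rows[8,12) x cols[0,1) = 4x1
Op 5 fold_down: fold axis h@10; visible region now rows[10,12) x cols[0,1) = 2x1
Op 6 cut(1, 0): punch at orig (11,0); cuts so far [(11, 0)]; region rows[10,12) x cols[0,1) = 2x1
Op 7 cut(0, 0): punch at orig (10,0); cuts so far [(10, 0), (11, 0)]; region rows[10,12) x cols[0,1) = 2x1
Unfold 1 (reflect across h@10): 4 holes -> [(8, 0), (9, 0), (10, 0), (11, 0)]
Unfold 2 (reflect across h@12): 8 holes -> [(8, 0), (9, 0), (10, 0), (11, 0), (12, 0), (13, 0), (14, 0), (15, 0)]
Unfold 3 (reflect across v@1): 16 holes -> [(8, 0), (8, 1), (9, 0), (9, 1), (10, 0), (10, 1), (11, 0), (11, 1), (12, 0), (12, 1), (13, 0), (13, 1), (14, 0), (14, 1), (15, 0), (15, 1)]
Unfold 4 (reflect across h@8): 32 holes -> [(0, 0), (0, 1), (1, 0), (1, 1), (2, 0), (2, 1), (3, 0), (3, 1), (4, 0), (4, 1), (5, 0), (5, 1), (6, 0), (6, 1), (7, 0), (7, 1), (8, 0), (8, 1), (9, 0), (9, 1), (10, 0), (10, 1), (11, 0), (11, 1), (12, 0), (12, 1), (13, 0), (13, 1), (14, 0), (14, 1), (15, 0), (15, 1)]
Unfold 5 (reflect across v@2): 64 holes -> [(0, 0), (0, 1), (0, 2), (0, 3), (1, 0), (1, 1), (1, 2), (1, 3), (2, 0), (2, 1), (2, 2), (2, 3), (3, 0), (3, 1), (3, 2), (3, 3), (4, 0), (4, 1), (4, 2), (4, 3), (5, 0), (5, 1), (5, 2), (5, 3), (6, 0), (6, 1), (6, 2), (6, 3), (7, 0), (7, 1), (7, 2), (7, 3), (8, 0), (8, 1), (8, 2), (8, 3), (9, 0), (9, 1), (9, 2), (9, 3), (10, 0), (10, 1), (10, 2), (10, 3), (11, 0), (11, 1), (11, 2), (11, 3), (12, 0), (12, 1), (12, 2), (12, 3), (13, 0), (13, 1), (13, 2), (13, 3), (14, 0), (14, 1), (14, 2), (14, 3), (15, 0), (15, 1), (15, 2), (15, 3)]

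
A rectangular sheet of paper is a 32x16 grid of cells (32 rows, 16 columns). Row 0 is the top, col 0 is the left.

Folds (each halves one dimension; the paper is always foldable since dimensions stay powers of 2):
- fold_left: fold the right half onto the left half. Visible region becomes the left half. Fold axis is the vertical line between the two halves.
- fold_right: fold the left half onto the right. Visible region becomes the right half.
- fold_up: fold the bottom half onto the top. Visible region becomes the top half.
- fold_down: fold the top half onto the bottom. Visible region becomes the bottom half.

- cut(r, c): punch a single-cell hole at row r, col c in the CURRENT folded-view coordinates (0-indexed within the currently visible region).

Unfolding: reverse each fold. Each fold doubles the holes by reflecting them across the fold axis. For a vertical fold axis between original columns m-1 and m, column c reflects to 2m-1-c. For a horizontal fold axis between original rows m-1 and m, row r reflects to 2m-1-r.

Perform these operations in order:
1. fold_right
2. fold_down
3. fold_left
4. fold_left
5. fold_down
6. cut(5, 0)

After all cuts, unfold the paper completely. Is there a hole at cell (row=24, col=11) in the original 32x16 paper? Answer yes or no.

Op 1 fold_right: fold axis v@8; visible region now rows[0,32) x cols[8,16) = 32x8
Op 2 fold_down: fold axis h@16; visible region now rows[16,32) x cols[8,16) = 16x8
Op 3 fold_left: fold axis v@12; visible region now rows[16,32) x cols[8,12) = 16x4
Op 4 fold_left: fold axis v@10; visible region now rows[16,32) x cols[8,10) = 16x2
Op 5 fold_down: fold axis h@24; visible region now rows[24,32) x cols[8,10) = 8x2
Op 6 cut(5, 0): punch at orig (29,8); cuts so far [(29, 8)]; region rows[24,32) x cols[8,10) = 8x2
Unfold 1 (reflect across h@24): 2 holes -> [(18, 8), (29, 8)]
Unfold 2 (reflect across v@10): 4 holes -> [(18, 8), (18, 11), (29, 8), (29, 11)]
Unfold 3 (reflect across v@12): 8 holes -> [(18, 8), (18, 11), (18, 12), (18, 15), (29, 8), (29, 11), (29, 12), (29, 15)]
Unfold 4 (reflect across h@16): 16 holes -> [(2, 8), (2, 11), (2, 12), (2, 15), (13, 8), (13, 11), (13, 12), (13, 15), (18, 8), (18, 11), (18, 12), (18, 15), (29, 8), (29, 11), (29, 12), (29, 15)]
Unfold 5 (reflect across v@8): 32 holes -> [(2, 0), (2, 3), (2, 4), (2, 7), (2, 8), (2, 11), (2, 12), (2, 15), (13, 0), (13, 3), (13, 4), (13, 7), (13, 8), (13, 11), (13, 12), (13, 15), (18, 0), (18, 3), (18, 4), (18, 7), (18, 8), (18, 11), (18, 12), (18, 15), (29, 0), (29, 3), (29, 4), (29, 7), (29, 8), (29, 11), (29, 12), (29, 15)]
Holes: [(2, 0), (2, 3), (2, 4), (2, 7), (2, 8), (2, 11), (2, 12), (2, 15), (13, 0), (13, 3), (13, 4), (13, 7), (13, 8), (13, 11), (13, 12), (13, 15), (18, 0), (18, 3), (18, 4), (18, 7), (18, 8), (18, 11), (18, 12), (18, 15), (29, 0), (29, 3), (29, 4), (29, 7), (29, 8), (29, 11), (29, 12), (29, 15)]

Answer: no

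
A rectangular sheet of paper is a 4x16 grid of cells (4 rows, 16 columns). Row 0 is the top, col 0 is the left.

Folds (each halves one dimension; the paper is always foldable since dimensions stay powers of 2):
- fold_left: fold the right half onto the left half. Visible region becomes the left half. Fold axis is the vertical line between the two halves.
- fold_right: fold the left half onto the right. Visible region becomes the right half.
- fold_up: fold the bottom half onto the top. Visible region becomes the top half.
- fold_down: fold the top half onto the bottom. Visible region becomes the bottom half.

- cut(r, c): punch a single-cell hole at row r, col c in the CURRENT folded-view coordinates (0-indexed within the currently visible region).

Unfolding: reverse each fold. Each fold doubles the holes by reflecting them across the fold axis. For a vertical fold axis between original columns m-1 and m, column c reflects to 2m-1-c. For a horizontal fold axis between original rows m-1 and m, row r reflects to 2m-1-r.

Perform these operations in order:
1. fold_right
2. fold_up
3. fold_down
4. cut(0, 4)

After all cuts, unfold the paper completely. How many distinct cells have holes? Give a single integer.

Op 1 fold_right: fold axis v@8; visible region now rows[0,4) x cols[8,16) = 4x8
Op 2 fold_up: fold axis h@2; visible region now rows[0,2) x cols[8,16) = 2x8
Op 3 fold_down: fold axis h@1; visible region now rows[1,2) x cols[8,16) = 1x8
Op 4 cut(0, 4): punch at orig (1,12); cuts so far [(1, 12)]; region rows[1,2) x cols[8,16) = 1x8
Unfold 1 (reflect across h@1): 2 holes -> [(0, 12), (1, 12)]
Unfold 2 (reflect across h@2): 4 holes -> [(0, 12), (1, 12), (2, 12), (3, 12)]
Unfold 3 (reflect across v@8): 8 holes -> [(0, 3), (0, 12), (1, 3), (1, 12), (2, 3), (2, 12), (3, 3), (3, 12)]

Answer: 8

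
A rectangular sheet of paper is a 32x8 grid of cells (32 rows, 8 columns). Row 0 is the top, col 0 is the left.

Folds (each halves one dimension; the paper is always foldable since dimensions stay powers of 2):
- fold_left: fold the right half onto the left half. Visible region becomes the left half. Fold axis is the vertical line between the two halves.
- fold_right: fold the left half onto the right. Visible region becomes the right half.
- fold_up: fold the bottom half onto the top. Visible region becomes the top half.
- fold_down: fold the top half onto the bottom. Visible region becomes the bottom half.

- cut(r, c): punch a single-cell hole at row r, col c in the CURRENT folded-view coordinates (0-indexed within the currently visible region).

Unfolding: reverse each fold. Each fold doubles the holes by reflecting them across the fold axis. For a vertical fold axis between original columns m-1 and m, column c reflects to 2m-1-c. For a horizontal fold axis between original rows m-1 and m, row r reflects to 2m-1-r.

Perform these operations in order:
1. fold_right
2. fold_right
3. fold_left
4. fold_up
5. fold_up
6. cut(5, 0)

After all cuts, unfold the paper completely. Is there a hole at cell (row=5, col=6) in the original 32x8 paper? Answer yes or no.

Op 1 fold_right: fold axis v@4; visible region now rows[0,32) x cols[4,8) = 32x4
Op 2 fold_right: fold axis v@6; visible region now rows[0,32) x cols[6,8) = 32x2
Op 3 fold_left: fold axis v@7; visible region now rows[0,32) x cols[6,7) = 32x1
Op 4 fold_up: fold axis h@16; visible region now rows[0,16) x cols[6,7) = 16x1
Op 5 fold_up: fold axis h@8; visible region now rows[0,8) x cols[6,7) = 8x1
Op 6 cut(5, 0): punch at orig (5,6); cuts so far [(5, 6)]; region rows[0,8) x cols[6,7) = 8x1
Unfold 1 (reflect across h@8): 2 holes -> [(5, 6), (10, 6)]
Unfold 2 (reflect across h@16): 4 holes -> [(5, 6), (10, 6), (21, 6), (26, 6)]
Unfold 3 (reflect across v@7): 8 holes -> [(5, 6), (5, 7), (10, 6), (10, 7), (21, 6), (21, 7), (26, 6), (26, 7)]
Unfold 4 (reflect across v@6): 16 holes -> [(5, 4), (5, 5), (5, 6), (5, 7), (10, 4), (10, 5), (10, 6), (10, 7), (21, 4), (21, 5), (21, 6), (21, 7), (26, 4), (26, 5), (26, 6), (26, 7)]
Unfold 5 (reflect across v@4): 32 holes -> [(5, 0), (5, 1), (5, 2), (5, 3), (5, 4), (5, 5), (5, 6), (5, 7), (10, 0), (10, 1), (10, 2), (10, 3), (10, 4), (10, 5), (10, 6), (10, 7), (21, 0), (21, 1), (21, 2), (21, 3), (21, 4), (21, 5), (21, 6), (21, 7), (26, 0), (26, 1), (26, 2), (26, 3), (26, 4), (26, 5), (26, 6), (26, 7)]
Holes: [(5, 0), (5, 1), (5, 2), (5, 3), (5, 4), (5, 5), (5, 6), (5, 7), (10, 0), (10, 1), (10, 2), (10, 3), (10, 4), (10, 5), (10, 6), (10, 7), (21, 0), (21, 1), (21, 2), (21, 3), (21, 4), (21, 5), (21, 6), (21, 7), (26, 0), (26, 1), (26, 2), (26, 3), (26, 4), (26, 5), (26, 6), (26, 7)]

Answer: yes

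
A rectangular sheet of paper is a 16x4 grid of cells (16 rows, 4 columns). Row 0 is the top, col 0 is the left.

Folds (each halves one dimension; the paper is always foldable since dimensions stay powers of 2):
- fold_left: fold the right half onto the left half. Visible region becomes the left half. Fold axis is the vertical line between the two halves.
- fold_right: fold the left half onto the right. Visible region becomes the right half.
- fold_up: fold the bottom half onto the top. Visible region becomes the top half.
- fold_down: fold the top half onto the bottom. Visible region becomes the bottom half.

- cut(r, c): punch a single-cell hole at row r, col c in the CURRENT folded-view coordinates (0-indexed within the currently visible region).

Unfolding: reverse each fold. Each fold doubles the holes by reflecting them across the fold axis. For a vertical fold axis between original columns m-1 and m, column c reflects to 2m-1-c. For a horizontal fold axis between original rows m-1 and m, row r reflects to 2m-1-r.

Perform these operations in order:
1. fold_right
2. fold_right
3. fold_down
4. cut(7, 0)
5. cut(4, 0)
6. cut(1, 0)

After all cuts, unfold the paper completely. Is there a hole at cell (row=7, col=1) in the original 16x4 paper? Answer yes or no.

Op 1 fold_right: fold axis v@2; visible region now rows[0,16) x cols[2,4) = 16x2
Op 2 fold_right: fold axis v@3; visible region now rows[0,16) x cols[3,4) = 16x1
Op 3 fold_down: fold axis h@8; visible region now rows[8,16) x cols[3,4) = 8x1
Op 4 cut(7, 0): punch at orig (15,3); cuts so far [(15, 3)]; region rows[8,16) x cols[3,4) = 8x1
Op 5 cut(4, 0): punch at orig (12,3); cuts so far [(12, 3), (15, 3)]; region rows[8,16) x cols[3,4) = 8x1
Op 6 cut(1, 0): punch at orig (9,3); cuts so far [(9, 3), (12, 3), (15, 3)]; region rows[8,16) x cols[3,4) = 8x1
Unfold 1 (reflect across h@8): 6 holes -> [(0, 3), (3, 3), (6, 3), (9, 3), (12, 3), (15, 3)]
Unfold 2 (reflect across v@3): 12 holes -> [(0, 2), (0, 3), (3, 2), (3, 3), (6, 2), (6, 3), (9, 2), (9, 3), (12, 2), (12, 3), (15, 2), (15, 3)]
Unfold 3 (reflect across v@2): 24 holes -> [(0, 0), (0, 1), (0, 2), (0, 3), (3, 0), (3, 1), (3, 2), (3, 3), (6, 0), (6, 1), (6, 2), (6, 3), (9, 0), (9, 1), (9, 2), (9, 3), (12, 0), (12, 1), (12, 2), (12, 3), (15, 0), (15, 1), (15, 2), (15, 3)]
Holes: [(0, 0), (0, 1), (0, 2), (0, 3), (3, 0), (3, 1), (3, 2), (3, 3), (6, 0), (6, 1), (6, 2), (6, 3), (9, 0), (9, 1), (9, 2), (9, 3), (12, 0), (12, 1), (12, 2), (12, 3), (15, 0), (15, 1), (15, 2), (15, 3)]

Answer: no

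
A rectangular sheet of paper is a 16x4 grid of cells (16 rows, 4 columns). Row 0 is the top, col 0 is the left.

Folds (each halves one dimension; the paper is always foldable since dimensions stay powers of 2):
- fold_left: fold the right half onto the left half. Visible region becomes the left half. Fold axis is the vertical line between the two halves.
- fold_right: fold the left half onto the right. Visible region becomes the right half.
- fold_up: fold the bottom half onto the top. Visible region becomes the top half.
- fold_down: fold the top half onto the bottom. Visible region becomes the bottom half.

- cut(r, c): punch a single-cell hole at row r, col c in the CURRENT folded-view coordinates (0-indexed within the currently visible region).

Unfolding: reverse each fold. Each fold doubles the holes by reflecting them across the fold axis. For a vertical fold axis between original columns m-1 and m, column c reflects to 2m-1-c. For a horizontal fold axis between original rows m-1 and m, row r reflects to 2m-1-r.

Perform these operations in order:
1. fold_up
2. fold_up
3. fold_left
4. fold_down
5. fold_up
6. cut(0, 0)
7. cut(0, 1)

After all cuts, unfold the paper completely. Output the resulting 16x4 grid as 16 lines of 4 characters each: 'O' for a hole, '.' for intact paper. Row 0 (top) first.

Op 1 fold_up: fold axis h@8; visible region now rows[0,8) x cols[0,4) = 8x4
Op 2 fold_up: fold axis h@4; visible region now rows[0,4) x cols[0,4) = 4x4
Op 3 fold_left: fold axis v@2; visible region now rows[0,4) x cols[0,2) = 4x2
Op 4 fold_down: fold axis h@2; visible region now rows[2,4) x cols[0,2) = 2x2
Op 5 fold_up: fold axis h@3; visible region now rows[2,3) x cols[0,2) = 1x2
Op 6 cut(0, 0): punch at orig (2,0); cuts so far [(2, 0)]; region rows[2,3) x cols[0,2) = 1x2
Op 7 cut(0, 1): punch at orig (2,1); cuts so far [(2, 0), (2, 1)]; region rows[2,3) x cols[0,2) = 1x2
Unfold 1 (reflect across h@3): 4 holes -> [(2, 0), (2, 1), (3, 0), (3, 1)]
Unfold 2 (reflect across h@2): 8 holes -> [(0, 0), (0, 1), (1, 0), (1, 1), (2, 0), (2, 1), (3, 0), (3, 1)]
Unfold 3 (reflect across v@2): 16 holes -> [(0, 0), (0, 1), (0, 2), (0, 3), (1, 0), (1, 1), (1, 2), (1, 3), (2, 0), (2, 1), (2, 2), (2, 3), (3, 0), (3, 1), (3, 2), (3, 3)]
Unfold 4 (reflect across h@4): 32 holes -> [(0, 0), (0, 1), (0, 2), (0, 3), (1, 0), (1, 1), (1, 2), (1, 3), (2, 0), (2, 1), (2, 2), (2, 3), (3, 0), (3, 1), (3, 2), (3, 3), (4, 0), (4, 1), (4, 2), (4, 3), (5, 0), (5, 1), (5, 2), (5, 3), (6, 0), (6, 1), (6, 2), (6, 3), (7, 0), (7, 1), (7, 2), (7, 3)]
Unfold 5 (reflect across h@8): 64 holes -> [(0, 0), (0, 1), (0, 2), (0, 3), (1, 0), (1, 1), (1, 2), (1, 3), (2, 0), (2, 1), (2, 2), (2, 3), (3, 0), (3, 1), (3, 2), (3, 3), (4, 0), (4, 1), (4, 2), (4, 3), (5, 0), (5, 1), (5, 2), (5, 3), (6, 0), (6, 1), (6, 2), (6, 3), (7, 0), (7, 1), (7, 2), (7, 3), (8, 0), (8, 1), (8, 2), (8, 3), (9, 0), (9, 1), (9, 2), (9, 3), (10, 0), (10, 1), (10, 2), (10, 3), (11, 0), (11, 1), (11, 2), (11, 3), (12, 0), (12, 1), (12, 2), (12, 3), (13, 0), (13, 1), (13, 2), (13, 3), (14, 0), (14, 1), (14, 2), (14, 3), (15, 0), (15, 1), (15, 2), (15, 3)]

Answer: OOOO
OOOO
OOOO
OOOO
OOOO
OOOO
OOOO
OOOO
OOOO
OOOO
OOOO
OOOO
OOOO
OOOO
OOOO
OOOO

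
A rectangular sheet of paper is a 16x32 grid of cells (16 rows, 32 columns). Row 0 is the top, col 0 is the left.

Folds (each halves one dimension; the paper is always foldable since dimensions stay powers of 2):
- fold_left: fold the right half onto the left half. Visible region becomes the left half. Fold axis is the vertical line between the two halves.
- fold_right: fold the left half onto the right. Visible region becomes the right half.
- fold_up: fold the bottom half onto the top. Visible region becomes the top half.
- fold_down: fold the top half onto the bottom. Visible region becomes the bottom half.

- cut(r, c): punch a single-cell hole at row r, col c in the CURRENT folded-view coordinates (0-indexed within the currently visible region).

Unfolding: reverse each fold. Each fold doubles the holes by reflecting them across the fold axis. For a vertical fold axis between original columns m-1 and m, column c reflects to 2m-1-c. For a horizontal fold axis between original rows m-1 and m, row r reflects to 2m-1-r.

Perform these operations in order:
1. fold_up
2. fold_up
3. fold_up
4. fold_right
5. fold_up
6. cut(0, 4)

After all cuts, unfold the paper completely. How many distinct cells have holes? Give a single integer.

Answer: 32

Derivation:
Op 1 fold_up: fold axis h@8; visible region now rows[0,8) x cols[0,32) = 8x32
Op 2 fold_up: fold axis h@4; visible region now rows[0,4) x cols[0,32) = 4x32
Op 3 fold_up: fold axis h@2; visible region now rows[0,2) x cols[0,32) = 2x32
Op 4 fold_right: fold axis v@16; visible region now rows[0,2) x cols[16,32) = 2x16
Op 5 fold_up: fold axis h@1; visible region now rows[0,1) x cols[16,32) = 1x16
Op 6 cut(0, 4): punch at orig (0,20); cuts so far [(0, 20)]; region rows[0,1) x cols[16,32) = 1x16
Unfold 1 (reflect across h@1): 2 holes -> [(0, 20), (1, 20)]
Unfold 2 (reflect across v@16): 4 holes -> [(0, 11), (0, 20), (1, 11), (1, 20)]
Unfold 3 (reflect across h@2): 8 holes -> [(0, 11), (0, 20), (1, 11), (1, 20), (2, 11), (2, 20), (3, 11), (3, 20)]
Unfold 4 (reflect across h@4): 16 holes -> [(0, 11), (0, 20), (1, 11), (1, 20), (2, 11), (2, 20), (3, 11), (3, 20), (4, 11), (4, 20), (5, 11), (5, 20), (6, 11), (6, 20), (7, 11), (7, 20)]
Unfold 5 (reflect across h@8): 32 holes -> [(0, 11), (0, 20), (1, 11), (1, 20), (2, 11), (2, 20), (3, 11), (3, 20), (4, 11), (4, 20), (5, 11), (5, 20), (6, 11), (6, 20), (7, 11), (7, 20), (8, 11), (8, 20), (9, 11), (9, 20), (10, 11), (10, 20), (11, 11), (11, 20), (12, 11), (12, 20), (13, 11), (13, 20), (14, 11), (14, 20), (15, 11), (15, 20)]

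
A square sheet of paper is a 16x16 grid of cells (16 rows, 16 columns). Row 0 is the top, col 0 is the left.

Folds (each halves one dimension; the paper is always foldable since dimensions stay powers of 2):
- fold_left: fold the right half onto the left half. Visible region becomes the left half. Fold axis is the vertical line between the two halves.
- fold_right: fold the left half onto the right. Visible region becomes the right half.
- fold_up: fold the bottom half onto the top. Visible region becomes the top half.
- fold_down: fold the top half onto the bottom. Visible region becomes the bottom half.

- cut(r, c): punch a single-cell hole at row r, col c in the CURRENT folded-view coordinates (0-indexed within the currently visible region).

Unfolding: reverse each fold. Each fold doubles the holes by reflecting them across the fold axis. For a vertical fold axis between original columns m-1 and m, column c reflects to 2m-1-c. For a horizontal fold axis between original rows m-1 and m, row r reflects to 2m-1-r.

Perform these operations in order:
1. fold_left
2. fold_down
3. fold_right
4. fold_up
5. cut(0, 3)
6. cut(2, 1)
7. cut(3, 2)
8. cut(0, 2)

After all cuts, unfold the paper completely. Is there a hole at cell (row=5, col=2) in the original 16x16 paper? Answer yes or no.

Op 1 fold_left: fold axis v@8; visible region now rows[0,16) x cols[0,8) = 16x8
Op 2 fold_down: fold axis h@8; visible region now rows[8,16) x cols[0,8) = 8x8
Op 3 fold_right: fold axis v@4; visible region now rows[8,16) x cols[4,8) = 8x4
Op 4 fold_up: fold axis h@12; visible region now rows[8,12) x cols[4,8) = 4x4
Op 5 cut(0, 3): punch at orig (8,7); cuts so far [(8, 7)]; region rows[8,12) x cols[4,8) = 4x4
Op 6 cut(2, 1): punch at orig (10,5); cuts so far [(8, 7), (10, 5)]; region rows[8,12) x cols[4,8) = 4x4
Op 7 cut(3, 2): punch at orig (11,6); cuts so far [(8, 7), (10, 5), (11, 6)]; region rows[8,12) x cols[4,8) = 4x4
Op 8 cut(0, 2): punch at orig (8,6); cuts so far [(8, 6), (8, 7), (10, 5), (11, 6)]; region rows[8,12) x cols[4,8) = 4x4
Unfold 1 (reflect across h@12): 8 holes -> [(8, 6), (8, 7), (10, 5), (11, 6), (12, 6), (13, 5), (15, 6), (15, 7)]
Unfold 2 (reflect across v@4): 16 holes -> [(8, 0), (8, 1), (8, 6), (8, 7), (10, 2), (10, 5), (11, 1), (11, 6), (12, 1), (12, 6), (13, 2), (13, 5), (15, 0), (15, 1), (15, 6), (15, 7)]
Unfold 3 (reflect across h@8): 32 holes -> [(0, 0), (0, 1), (0, 6), (0, 7), (2, 2), (2, 5), (3, 1), (3, 6), (4, 1), (4, 6), (5, 2), (5, 5), (7, 0), (7, 1), (7, 6), (7, 7), (8, 0), (8, 1), (8, 6), (8, 7), (10, 2), (10, 5), (11, 1), (11, 6), (12, 1), (12, 6), (13, 2), (13, 5), (15, 0), (15, 1), (15, 6), (15, 7)]
Unfold 4 (reflect across v@8): 64 holes -> [(0, 0), (0, 1), (0, 6), (0, 7), (0, 8), (0, 9), (0, 14), (0, 15), (2, 2), (2, 5), (2, 10), (2, 13), (3, 1), (3, 6), (3, 9), (3, 14), (4, 1), (4, 6), (4, 9), (4, 14), (5, 2), (5, 5), (5, 10), (5, 13), (7, 0), (7, 1), (7, 6), (7, 7), (7, 8), (7, 9), (7, 14), (7, 15), (8, 0), (8, 1), (8, 6), (8, 7), (8, 8), (8, 9), (8, 14), (8, 15), (10, 2), (10, 5), (10, 10), (10, 13), (11, 1), (11, 6), (11, 9), (11, 14), (12, 1), (12, 6), (12, 9), (12, 14), (13, 2), (13, 5), (13, 10), (13, 13), (15, 0), (15, 1), (15, 6), (15, 7), (15, 8), (15, 9), (15, 14), (15, 15)]
Holes: [(0, 0), (0, 1), (0, 6), (0, 7), (0, 8), (0, 9), (0, 14), (0, 15), (2, 2), (2, 5), (2, 10), (2, 13), (3, 1), (3, 6), (3, 9), (3, 14), (4, 1), (4, 6), (4, 9), (4, 14), (5, 2), (5, 5), (5, 10), (5, 13), (7, 0), (7, 1), (7, 6), (7, 7), (7, 8), (7, 9), (7, 14), (7, 15), (8, 0), (8, 1), (8, 6), (8, 7), (8, 8), (8, 9), (8, 14), (8, 15), (10, 2), (10, 5), (10, 10), (10, 13), (11, 1), (11, 6), (11, 9), (11, 14), (12, 1), (12, 6), (12, 9), (12, 14), (13, 2), (13, 5), (13, 10), (13, 13), (15, 0), (15, 1), (15, 6), (15, 7), (15, 8), (15, 9), (15, 14), (15, 15)]

Answer: yes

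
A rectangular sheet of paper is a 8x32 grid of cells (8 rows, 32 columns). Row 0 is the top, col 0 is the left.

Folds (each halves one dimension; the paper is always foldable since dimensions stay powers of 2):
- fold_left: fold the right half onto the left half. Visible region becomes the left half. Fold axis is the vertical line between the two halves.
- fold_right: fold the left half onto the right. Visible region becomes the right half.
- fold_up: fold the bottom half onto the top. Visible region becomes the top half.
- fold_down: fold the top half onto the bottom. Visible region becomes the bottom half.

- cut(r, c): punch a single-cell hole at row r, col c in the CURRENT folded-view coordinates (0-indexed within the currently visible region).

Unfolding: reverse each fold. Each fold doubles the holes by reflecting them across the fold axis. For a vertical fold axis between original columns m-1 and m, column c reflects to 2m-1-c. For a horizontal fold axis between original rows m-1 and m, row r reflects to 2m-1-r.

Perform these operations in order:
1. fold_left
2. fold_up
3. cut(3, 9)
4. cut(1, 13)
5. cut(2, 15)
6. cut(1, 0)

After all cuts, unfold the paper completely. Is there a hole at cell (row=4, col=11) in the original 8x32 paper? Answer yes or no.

Answer: no

Derivation:
Op 1 fold_left: fold axis v@16; visible region now rows[0,8) x cols[0,16) = 8x16
Op 2 fold_up: fold axis h@4; visible region now rows[0,4) x cols[0,16) = 4x16
Op 3 cut(3, 9): punch at orig (3,9); cuts so far [(3, 9)]; region rows[0,4) x cols[0,16) = 4x16
Op 4 cut(1, 13): punch at orig (1,13); cuts so far [(1, 13), (3, 9)]; region rows[0,4) x cols[0,16) = 4x16
Op 5 cut(2, 15): punch at orig (2,15); cuts so far [(1, 13), (2, 15), (3, 9)]; region rows[0,4) x cols[0,16) = 4x16
Op 6 cut(1, 0): punch at orig (1,0); cuts so far [(1, 0), (1, 13), (2, 15), (3, 9)]; region rows[0,4) x cols[0,16) = 4x16
Unfold 1 (reflect across h@4): 8 holes -> [(1, 0), (1, 13), (2, 15), (3, 9), (4, 9), (5, 15), (6, 0), (6, 13)]
Unfold 2 (reflect across v@16): 16 holes -> [(1, 0), (1, 13), (1, 18), (1, 31), (2, 15), (2, 16), (3, 9), (3, 22), (4, 9), (4, 22), (5, 15), (5, 16), (6, 0), (6, 13), (6, 18), (6, 31)]
Holes: [(1, 0), (1, 13), (1, 18), (1, 31), (2, 15), (2, 16), (3, 9), (3, 22), (4, 9), (4, 22), (5, 15), (5, 16), (6, 0), (6, 13), (6, 18), (6, 31)]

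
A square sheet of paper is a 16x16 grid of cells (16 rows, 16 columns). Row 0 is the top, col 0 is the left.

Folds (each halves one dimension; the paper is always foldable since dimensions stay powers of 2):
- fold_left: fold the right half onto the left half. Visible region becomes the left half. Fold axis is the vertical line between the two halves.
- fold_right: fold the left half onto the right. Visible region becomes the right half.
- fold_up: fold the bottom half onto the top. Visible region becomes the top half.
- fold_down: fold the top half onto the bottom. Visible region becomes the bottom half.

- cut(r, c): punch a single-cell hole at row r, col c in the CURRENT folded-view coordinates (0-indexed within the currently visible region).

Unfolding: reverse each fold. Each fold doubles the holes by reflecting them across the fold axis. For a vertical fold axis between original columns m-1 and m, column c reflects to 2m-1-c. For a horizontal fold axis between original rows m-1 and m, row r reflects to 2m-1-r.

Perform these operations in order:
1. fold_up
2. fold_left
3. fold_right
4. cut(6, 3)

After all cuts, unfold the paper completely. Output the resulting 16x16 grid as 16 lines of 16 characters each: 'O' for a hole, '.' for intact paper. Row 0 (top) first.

Answer: ................
................
................
................
................
................
O......OO......O
................
................
O......OO......O
................
................
................
................
................
................

Derivation:
Op 1 fold_up: fold axis h@8; visible region now rows[0,8) x cols[0,16) = 8x16
Op 2 fold_left: fold axis v@8; visible region now rows[0,8) x cols[0,8) = 8x8
Op 3 fold_right: fold axis v@4; visible region now rows[0,8) x cols[4,8) = 8x4
Op 4 cut(6, 3): punch at orig (6,7); cuts so far [(6, 7)]; region rows[0,8) x cols[4,8) = 8x4
Unfold 1 (reflect across v@4): 2 holes -> [(6, 0), (6, 7)]
Unfold 2 (reflect across v@8): 4 holes -> [(6, 0), (6, 7), (6, 8), (6, 15)]
Unfold 3 (reflect across h@8): 8 holes -> [(6, 0), (6, 7), (6, 8), (6, 15), (9, 0), (9, 7), (9, 8), (9, 15)]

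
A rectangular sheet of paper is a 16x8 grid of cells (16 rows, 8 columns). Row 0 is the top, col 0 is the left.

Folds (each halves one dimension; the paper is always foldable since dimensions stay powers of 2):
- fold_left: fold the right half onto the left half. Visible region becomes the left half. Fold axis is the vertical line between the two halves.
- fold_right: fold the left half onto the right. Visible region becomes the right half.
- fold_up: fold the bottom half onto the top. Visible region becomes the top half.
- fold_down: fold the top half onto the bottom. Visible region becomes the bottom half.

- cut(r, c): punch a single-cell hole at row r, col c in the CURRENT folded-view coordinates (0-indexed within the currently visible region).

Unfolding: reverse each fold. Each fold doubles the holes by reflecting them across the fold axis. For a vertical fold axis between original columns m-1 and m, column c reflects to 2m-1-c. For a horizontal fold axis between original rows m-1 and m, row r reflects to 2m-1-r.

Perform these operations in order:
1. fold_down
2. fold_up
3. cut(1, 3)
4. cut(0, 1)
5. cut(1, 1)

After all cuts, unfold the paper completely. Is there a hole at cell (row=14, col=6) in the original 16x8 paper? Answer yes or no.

Op 1 fold_down: fold axis h@8; visible region now rows[8,16) x cols[0,8) = 8x8
Op 2 fold_up: fold axis h@12; visible region now rows[8,12) x cols[0,8) = 4x8
Op 3 cut(1, 3): punch at orig (9,3); cuts so far [(9, 3)]; region rows[8,12) x cols[0,8) = 4x8
Op 4 cut(0, 1): punch at orig (8,1); cuts so far [(8, 1), (9, 3)]; region rows[8,12) x cols[0,8) = 4x8
Op 5 cut(1, 1): punch at orig (9,1); cuts so far [(8, 1), (9, 1), (9, 3)]; region rows[8,12) x cols[0,8) = 4x8
Unfold 1 (reflect across h@12): 6 holes -> [(8, 1), (9, 1), (9, 3), (14, 1), (14, 3), (15, 1)]
Unfold 2 (reflect across h@8): 12 holes -> [(0, 1), (1, 1), (1, 3), (6, 1), (6, 3), (7, 1), (8, 1), (9, 1), (9, 3), (14, 1), (14, 3), (15, 1)]
Holes: [(0, 1), (1, 1), (1, 3), (6, 1), (6, 3), (7, 1), (8, 1), (9, 1), (9, 3), (14, 1), (14, 3), (15, 1)]

Answer: no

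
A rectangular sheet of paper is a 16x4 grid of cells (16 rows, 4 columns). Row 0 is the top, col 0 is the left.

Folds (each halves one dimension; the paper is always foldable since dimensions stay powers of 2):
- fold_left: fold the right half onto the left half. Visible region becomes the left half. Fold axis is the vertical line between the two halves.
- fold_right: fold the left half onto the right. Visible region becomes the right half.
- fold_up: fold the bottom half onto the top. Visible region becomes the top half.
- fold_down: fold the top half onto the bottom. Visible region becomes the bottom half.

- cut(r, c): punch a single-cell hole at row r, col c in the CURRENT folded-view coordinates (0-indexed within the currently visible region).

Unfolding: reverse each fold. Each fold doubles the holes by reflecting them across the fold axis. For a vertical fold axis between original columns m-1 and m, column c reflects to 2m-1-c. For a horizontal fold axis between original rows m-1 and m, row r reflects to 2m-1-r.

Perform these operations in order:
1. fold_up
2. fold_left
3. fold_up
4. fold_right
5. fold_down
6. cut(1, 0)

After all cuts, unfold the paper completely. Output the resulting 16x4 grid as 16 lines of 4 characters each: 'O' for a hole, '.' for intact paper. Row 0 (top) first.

Op 1 fold_up: fold axis h@8; visible region now rows[0,8) x cols[0,4) = 8x4
Op 2 fold_left: fold axis v@2; visible region now rows[0,8) x cols[0,2) = 8x2
Op 3 fold_up: fold axis h@4; visible region now rows[0,4) x cols[0,2) = 4x2
Op 4 fold_right: fold axis v@1; visible region now rows[0,4) x cols[1,2) = 4x1
Op 5 fold_down: fold axis h@2; visible region now rows[2,4) x cols[1,2) = 2x1
Op 6 cut(1, 0): punch at orig (3,1); cuts so far [(3, 1)]; region rows[2,4) x cols[1,2) = 2x1
Unfold 1 (reflect across h@2): 2 holes -> [(0, 1), (3, 1)]
Unfold 2 (reflect across v@1): 4 holes -> [(0, 0), (0, 1), (3, 0), (3, 1)]
Unfold 3 (reflect across h@4): 8 holes -> [(0, 0), (0, 1), (3, 0), (3, 1), (4, 0), (4, 1), (7, 0), (7, 1)]
Unfold 4 (reflect across v@2): 16 holes -> [(0, 0), (0, 1), (0, 2), (0, 3), (3, 0), (3, 1), (3, 2), (3, 3), (4, 0), (4, 1), (4, 2), (4, 3), (7, 0), (7, 1), (7, 2), (7, 3)]
Unfold 5 (reflect across h@8): 32 holes -> [(0, 0), (0, 1), (0, 2), (0, 3), (3, 0), (3, 1), (3, 2), (3, 3), (4, 0), (4, 1), (4, 2), (4, 3), (7, 0), (7, 1), (7, 2), (7, 3), (8, 0), (8, 1), (8, 2), (8, 3), (11, 0), (11, 1), (11, 2), (11, 3), (12, 0), (12, 1), (12, 2), (12, 3), (15, 0), (15, 1), (15, 2), (15, 3)]

Answer: OOOO
....
....
OOOO
OOOO
....
....
OOOO
OOOO
....
....
OOOO
OOOO
....
....
OOOO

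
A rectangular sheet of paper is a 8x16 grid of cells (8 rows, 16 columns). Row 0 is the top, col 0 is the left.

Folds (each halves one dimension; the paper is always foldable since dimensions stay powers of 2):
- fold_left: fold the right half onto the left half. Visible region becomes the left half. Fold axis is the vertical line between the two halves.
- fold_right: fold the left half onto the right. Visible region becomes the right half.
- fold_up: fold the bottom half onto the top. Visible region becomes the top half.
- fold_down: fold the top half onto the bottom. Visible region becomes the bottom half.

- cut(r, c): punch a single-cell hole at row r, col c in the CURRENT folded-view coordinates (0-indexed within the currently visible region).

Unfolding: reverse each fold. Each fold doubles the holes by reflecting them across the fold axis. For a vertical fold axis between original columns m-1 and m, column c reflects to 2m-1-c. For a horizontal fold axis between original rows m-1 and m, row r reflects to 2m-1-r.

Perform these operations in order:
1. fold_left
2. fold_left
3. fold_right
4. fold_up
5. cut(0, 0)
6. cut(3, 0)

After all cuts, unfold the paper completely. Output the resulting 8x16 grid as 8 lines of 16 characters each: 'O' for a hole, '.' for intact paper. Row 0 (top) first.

Answer: .OO..OO..OO..OO.
................
................
.OO..OO..OO..OO.
.OO..OO..OO..OO.
................
................
.OO..OO..OO..OO.

Derivation:
Op 1 fold_left: fold axis v@8; visible region now rows[0,8) x cols[0,8) = 8x8
Op 2 fold_left: fold axis v@4; visible region now rows[0,8) x cols[0,4) = 8x4
Op 3 fold_right: fold axis v@2; visible region now rows[0,8) x cols[2,4) = 8x2
Op 4 fold_up: fold axis h@4; visible region now rows[0,4) x cols[2,4) = 4x2
Op 5 cut(0, 0): punch at orig (0,2); cuts so far [(0, 2)]; region rows[0,4) x cols[2,4) = 4x2
Op 6 cut(3, 0): punch at orig (3,2); cuts so far [(0, 2), (3, 2)]; region rows[0,4) x cols[2,4) = 4x2
Unfold 1 (reflect across h@4): 4 holes -> [(0, 2), (3, 2), (4, 2), (7, 2)]
Unfold 2 (reflect across v@2): 8 holes -> [(0, 1), (0, 2), (3, 1), (3, 2), (4, 1), (4, 2), (7, 1), (7, 2)]
Unfold 3 (reflect across v@4): 16 holes -> [(0, 1), (0, 2), (0, 5), (0, 6), (3, 1), (3, 2), (3, 5), (3, 6), (4, 1), (4, 2), (4, 5), (4, 6), (7, 1), (7, 2), (7, 5), (7, 6)]
Unfold 4 (reflect across v@8): 32 holes -> [(0, 1), (0, 2), (0, 5), (0, 6), (0, 9), (0, 10), (0, 13), (0, 14), (3, 1), (3, 2), (3, 5), (3, 6), (3, 9), (3, 10), (3, 13), (3, 14), (4, 1), (4, 2), (4, 5), (4, 6), (4, 9), (4, 10), (4, 13), (4, 14), (7, 1), (7, 2), (7, 5), (7, 6), (7, 9), (7, 10), (7, 13), (7, 14)]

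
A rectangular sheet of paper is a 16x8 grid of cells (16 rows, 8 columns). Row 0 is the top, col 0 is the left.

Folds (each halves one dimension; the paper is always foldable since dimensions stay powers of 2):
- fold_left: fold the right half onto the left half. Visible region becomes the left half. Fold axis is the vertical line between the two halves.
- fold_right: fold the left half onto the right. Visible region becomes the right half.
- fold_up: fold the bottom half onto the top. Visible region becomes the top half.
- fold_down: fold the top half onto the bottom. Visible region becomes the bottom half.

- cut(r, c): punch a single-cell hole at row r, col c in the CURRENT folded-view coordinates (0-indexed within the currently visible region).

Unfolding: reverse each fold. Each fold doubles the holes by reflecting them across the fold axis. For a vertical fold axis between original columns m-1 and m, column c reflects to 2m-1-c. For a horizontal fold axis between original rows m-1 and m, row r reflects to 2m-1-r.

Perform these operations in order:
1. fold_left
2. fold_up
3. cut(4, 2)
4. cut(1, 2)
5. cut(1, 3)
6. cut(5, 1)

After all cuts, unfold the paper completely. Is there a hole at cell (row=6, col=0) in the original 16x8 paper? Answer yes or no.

Answer: no

Derivation:
Op 1 fold_left: fold axis v@4; visible region now rows[0,16) x cols[0,4) = 16x4
Op 2 fold_up: fold axis h@8; visible region now rows[0,8) x cols[0,4) = 8x4
Op 3 cut(4, 2): punch at orig (4,2); cuts so far [(4, 2)]; region rows[0,8) x cols[0,4) = 8x4
Op 4 cut(1, 2): punch at orig (1,2); cuts so far [(1, 2), (4, 2)]; region rows[0,8) x cols[0,4) = 8x4
Op 5 cut(1, 3): punch at orig (1,3); cuts so far [(1, 2), (1, 3), (4, 2)]; region rows[0,8) x cols[0,4) = 8x4
Op 6 cut(5, 1): punch at orig (5,1); cuts so far [(1, 2), (1, 3), (4, 2), (5, 1)]; region rows[0,8) x cols[0,4) = 8x4
Unfold 1 (reflect across h@8): 8 holes -> [(1, 2), (1, 3), (4, 2), (5, 1), (10, 1), (11, 2), (14, 2), (14, 3)]
Unfold 2 (reflect across v@4): 16 holes -> [(1, 2), (1, 3), (1, 4), (1, 5), (4, 2), (4, 5), (5, 1), (5, 6), (10, 1), (10, 6), (11, 2), (11, 5), (14, 2), (14, 3), (14, 4), (14, 5)]
Holes: [(1, 2), (1, 3), (1, 4), (1, 5), (4, 2), (4, 5), (5, 1), (5, 6), (10, 1), (10, 6), (11, 2), (11, 5), (14, 2), (14, 3), (14, 4), (14, 5)]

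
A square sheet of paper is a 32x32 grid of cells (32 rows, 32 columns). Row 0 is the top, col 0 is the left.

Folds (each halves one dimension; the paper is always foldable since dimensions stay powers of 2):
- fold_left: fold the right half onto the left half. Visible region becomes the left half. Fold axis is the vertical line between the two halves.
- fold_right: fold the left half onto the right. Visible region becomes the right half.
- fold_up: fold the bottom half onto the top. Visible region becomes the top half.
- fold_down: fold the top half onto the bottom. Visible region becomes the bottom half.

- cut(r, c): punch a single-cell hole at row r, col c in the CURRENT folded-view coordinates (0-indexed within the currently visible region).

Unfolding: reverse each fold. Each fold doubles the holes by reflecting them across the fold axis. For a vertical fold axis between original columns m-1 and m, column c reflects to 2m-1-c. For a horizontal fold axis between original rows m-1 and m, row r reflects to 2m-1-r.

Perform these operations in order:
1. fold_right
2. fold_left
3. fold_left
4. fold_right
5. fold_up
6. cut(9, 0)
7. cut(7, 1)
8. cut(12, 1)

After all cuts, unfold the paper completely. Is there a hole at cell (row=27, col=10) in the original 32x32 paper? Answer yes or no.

Op 1 fold_right: fold axis v@16; visible region now rows[0,32) x cols[16,32) = 32x16
Op 2 fold_left: fold axis v@24; visible region now rows[0,32) x cols[16,24) = 32x8
Op 3 fold_left: fold axis v@20; visible region now rows[0,32) x cols[16,20) = 32x4
Op 4 fold_right: fold axis v@18; visible region now rows[0,32) x cols[18,20) = 32x2
Op 5 fold_up: fold axis h@16; visible region now rows[0,16) x cols[18,20) = 16x2
Op 6 cut(9, 0): punch at orig (9,18); cuts so far [(9, 18)]; region rows[0,16) x cols[18,20) = 16x2
Op 7 cut(7, 1): punch at orig (7,19); cuts so far [(7, 19), (9, 18)]; region rows[0,16) x cols[18,20) = 16x2
Op 8 cut(12, 1): punch at orig (12,19); cuts so far [(7, 19), (9, 18), (12, 19)]; region rows[0,16) x cols[18,20) = 16x2
Unfold 1 (reflect across h@16): 6 holes -> [(7, 19), (9, 18), (12, 19), (19, 19), (22, 18), (24, 19)]
Unfold 2 (reflect across v@18): 12 holes -> [(7, 16), (7, 19), (9, 17), (9, 18), (12, 16), (12, 19), (19, 16), (19, 19), (22, 17), (22, 18), (24, 16), (24, 19)]
Unfold 3 (reflect across v@20): 24 holes -> [(7, 16), (7, 19), (7, 20), (7, 23), (9, 17), (9, 18), (9, 21), (9, 22), (12, 16), (12, 19), (12, 20), (12, 23), (19, 16), (19, 19), (19, 20), (19, 23), (22, 17), (22, 18), (22, 21), (22, 22), (24, 16), (24, 19), (24, 20), (24, 23)]
Unfold 4 (reflect across v@24): 48 holes -> [(7, 16), (7, 19), (7, 20), (7, 23), (7, 24), (7, 27), (7, 28), (7, 31), (9, 17), (9, 18), (9, 21), (9, 22), (9, 25), (9, 26), (9, 29), (9, 30), (12, 16), (12, 19), (12, 20), (12, 23), (12, 24), (12, 27), (12, 28), (12, 31), (19, 16), (19, 19), (19, 20), (19, 23), (19, 24), (19, 27), (19, 28), (19, 31), (22, 17), (22, 18), (22, 21), (22, 22), (22, 25), (22, 26), (22, 29), (22, 30), (24, 16), (24, 19), (24, 20), (24, 23), (24, 24), (24, 27), (24, 28), (24, 31)]
Unfold 5 (reflect across v@16): 96 holes -> [(7, 0), (7, 3), (7, 4), (7, 7), (7, 8), (7, 11), (7, 12), (7, 15), (7, 16), (7, 19), (7, 20), (7, 23), (7, 24), (7, 27), (7, 28), (7, 31), (9, 1), (9, 2), (9, 5), (9, 6), (9, 9), (9, 10), (9, 13), (9, 14), (9, 17), (9, 18), (9, 21), (9, 22), (9, 25), (9, 26), (9, 29), (9, 30), (12, 0), (12, 3), (12, 4), (12, 7), (12, 8), (12, 11), (12, 12), (12, 15), (12, 16), (12, 19), (12, 20), (12, 23), (12, 24), (12, 27), (12, 28), (12, 31), (19, 0), (19, 3), (19, 4), (19, 7), (19, 8), (19, 11), (19, 12), (19, 15), (19, 16), (19, 19), (19, 20), (19, 23), (19, 24), (19, 27), (19, 28), (19, 31), (22, 1), (22, 2), (22, 5), (22, 6), (22, 9), (22, 10), (22, 13), (22, 14), (22, 17), (22, 18), (22, 21), (22, 22), (22, 25), (22, 26), (22, 29), (22, 30), (24, 0), (24, 3), (24, 4), (24, 7), (24, 8), (24, 11), (24, 12), (24, 15), (24, 16), (24, 19), (24, 20), (24, 23), (24, 24), (24, 27), (24, 28), (24, 31)]
Holes: [(7, 0), (7, 3), (7, 4), (7, 7), (7, 8), (7, 11), (7, 12), (7, 15), (7, 16), (7, 19), (7, 20), (7, 23), (7, 24), (7, 27), (7, 28), (7, 31), (9, 1), (9, 2), (9, 5), (9, 6), (9, 9), (9, 10), (9, 13), (9, 14), (9, 17), (9, 18), (9, 21), (9, 22), (9, 25), (9, 26), (9, 29), (9, 30), (12, 0), (12, 3), (12, 4), (12, 7), (12, 8), (12, 11), (12, 12), (12, 15), (12, 16), (12, 19), (12, 20), (12, 23), (12, 24), (12, 27), (12, 28), (12, 31), (19, 0), (19, 3), (19, 4), (19, 7), (19, 8), (19, 11), (19, 12), (19, 15), (19, 16), (19, 19), (19, 20), (19, 23), (19, 24), (19, 27), (19, 28), (19, 31), (22, 1), (22, 2), (22, 5), (22, 6), (22, 9), (22, 10), (22, 13), (22, 14), (22, 17), (22, 18), (22, 21), (22, 22), (22, 25), (22, 26), (22, 29), (22, 30), (24, 0), (24, 3), (24, 4), (24, 7), (24, 8), (24, 11), (24, 12), (24, 15), (24, 16), (24, 19), (24, 20), (24, 23), (24, 24), (24, 27), (24, 28), (24, 31)]

Answer: no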